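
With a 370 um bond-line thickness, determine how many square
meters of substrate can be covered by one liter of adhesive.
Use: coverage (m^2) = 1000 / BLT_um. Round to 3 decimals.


Coverage = 1000 / 370 = 2.703 m^2

2.703


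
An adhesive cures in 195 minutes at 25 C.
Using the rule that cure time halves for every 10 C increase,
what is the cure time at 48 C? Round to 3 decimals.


Factor = 2^((48 - 25) / 10) = 4.9246
Cure time = 195 / 4.9246
= 39.597 minutes

39.597


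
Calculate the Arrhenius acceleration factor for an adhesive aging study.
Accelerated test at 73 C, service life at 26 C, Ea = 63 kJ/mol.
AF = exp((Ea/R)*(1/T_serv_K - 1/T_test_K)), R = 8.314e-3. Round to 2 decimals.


T_test = 346.15 K, T_serv = 299.15 K
Ea/R = 63 / 0.008314 = 7577.58
AF = exp(7577.58 * (1/299.15 - 1/346.15))
= 31.17

31.17


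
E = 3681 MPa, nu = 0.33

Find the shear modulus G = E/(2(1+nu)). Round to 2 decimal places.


G = 3681 / (2 * 1.33)
= 1383.83 MPa

1383.83


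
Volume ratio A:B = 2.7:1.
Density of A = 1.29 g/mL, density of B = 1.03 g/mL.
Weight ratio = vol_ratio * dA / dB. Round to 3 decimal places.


Wt ratio = 2.7 * 1.29 / 1.03
= 3.382

3.382


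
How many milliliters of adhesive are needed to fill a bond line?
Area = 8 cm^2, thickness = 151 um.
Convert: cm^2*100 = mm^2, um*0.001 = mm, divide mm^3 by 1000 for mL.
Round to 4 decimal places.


= (8 * 100) * (151 * 0.001) / 1000
= 0.1208 mL

0.1208


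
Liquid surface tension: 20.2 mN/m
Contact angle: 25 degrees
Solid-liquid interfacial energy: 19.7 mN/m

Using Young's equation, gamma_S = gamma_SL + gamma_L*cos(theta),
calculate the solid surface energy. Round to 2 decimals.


gamma_S = 19.7 + 20.2 * cos(25)
= 38.01 mN/m

38.01


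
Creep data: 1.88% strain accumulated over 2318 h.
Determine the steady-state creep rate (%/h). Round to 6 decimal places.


Rate = 1.88 / 2318 = 0.000811 %/h

0.000811


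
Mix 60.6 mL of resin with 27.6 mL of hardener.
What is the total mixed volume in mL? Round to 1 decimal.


Total = 60.6 + 27.6 = 88.2 mL

88.2


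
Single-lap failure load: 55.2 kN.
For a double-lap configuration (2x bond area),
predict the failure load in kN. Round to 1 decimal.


Failure load = 55.2 * 2 = 110.4 kN

110.4


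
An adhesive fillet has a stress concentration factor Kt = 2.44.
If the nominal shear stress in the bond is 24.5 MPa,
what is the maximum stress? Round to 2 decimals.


Max stress = 24.5 * 2.44 = 59.78 MPa

59.78


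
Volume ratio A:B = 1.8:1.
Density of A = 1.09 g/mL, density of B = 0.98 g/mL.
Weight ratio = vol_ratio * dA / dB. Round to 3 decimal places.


Wt ratio = 1.8 * 1.09 / 0.98
= 2.002

2.002


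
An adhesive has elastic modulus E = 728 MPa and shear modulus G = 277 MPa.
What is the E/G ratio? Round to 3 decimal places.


E/G = 728 / 277 = 2.628

2.628


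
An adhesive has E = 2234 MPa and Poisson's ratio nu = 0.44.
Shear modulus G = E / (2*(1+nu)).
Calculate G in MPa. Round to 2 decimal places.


G = 2234 / (2*(1+0.44))
= 2234 / 2.88
= 775.69 MPa

775.69


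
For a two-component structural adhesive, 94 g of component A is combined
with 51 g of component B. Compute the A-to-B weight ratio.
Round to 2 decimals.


Weight ratio A:B = 94 / 51
= 1.84

1.84


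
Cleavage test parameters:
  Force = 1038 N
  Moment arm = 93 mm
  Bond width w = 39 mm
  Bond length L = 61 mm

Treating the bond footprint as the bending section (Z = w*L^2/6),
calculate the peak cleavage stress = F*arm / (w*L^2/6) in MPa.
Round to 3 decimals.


M = 1038 * 93 = 96534 N*mm
Z = 39 * 61^2 / 6 = 145119 / 6 mm^3
sigma = M / Z = 6 * 96534 / 145119 = 579204 / 145119
= 3.991 MPa

3.991


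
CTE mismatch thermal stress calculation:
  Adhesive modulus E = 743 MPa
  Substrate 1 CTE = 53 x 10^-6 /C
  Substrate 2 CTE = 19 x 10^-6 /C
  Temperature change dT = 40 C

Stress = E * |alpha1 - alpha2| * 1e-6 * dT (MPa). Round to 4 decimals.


delta_alpha = |53 - 19| = 34 x 10^-6/C
Stress = 743 * 34e-6 * 40
= 1.0105 MPa

1.0105


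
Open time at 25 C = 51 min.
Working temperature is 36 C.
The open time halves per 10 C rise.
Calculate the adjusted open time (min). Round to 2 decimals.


factor = 2^((36 - 25) / 10) = 2.1435
ot = 51 / 2.1435 = 23.79 min

23.79


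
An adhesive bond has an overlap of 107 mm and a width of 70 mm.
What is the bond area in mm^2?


Bond area = overlap * width
= 107 * 70
= 7490 mm^2

7490


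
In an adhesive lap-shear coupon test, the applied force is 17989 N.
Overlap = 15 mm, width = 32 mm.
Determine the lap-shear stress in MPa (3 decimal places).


stress = F / (overlap * width)
= 17989 / (15 * 32)
= 37.477 MPa

37.477


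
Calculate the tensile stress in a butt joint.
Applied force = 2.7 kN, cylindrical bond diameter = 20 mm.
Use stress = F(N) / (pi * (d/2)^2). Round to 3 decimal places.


A = pi * 10.0^2 = 314.1593 mm^2
sigma = 2700.0 / 314.1593 = 8.594 MPa

8.594


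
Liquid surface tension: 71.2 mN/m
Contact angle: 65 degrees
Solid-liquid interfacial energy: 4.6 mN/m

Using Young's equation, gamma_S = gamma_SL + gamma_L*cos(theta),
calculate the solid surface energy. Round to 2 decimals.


gamma_S = 4.6 + 71.2 * cos(65)
= 34.69 mN/m

34.69


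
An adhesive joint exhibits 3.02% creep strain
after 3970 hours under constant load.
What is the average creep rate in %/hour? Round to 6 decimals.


Creep rate = strain / time
= 3.02 / 3970
= 0.000761 %/h

0.000761


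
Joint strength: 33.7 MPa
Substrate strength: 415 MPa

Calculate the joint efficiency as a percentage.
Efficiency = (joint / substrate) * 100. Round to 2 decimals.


Efficiency = (33.7 / 415) * 100 = 8.12%

8.12


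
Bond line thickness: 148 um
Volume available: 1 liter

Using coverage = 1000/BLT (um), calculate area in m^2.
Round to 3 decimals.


1 L = 1e6 mm^3, thickness = 148 um = 0.148 mm
Area = 1e6 / 0.148 mm^2 = (1e6 / 0.148) / 1e6 m^2 = 1000 / 148 m^2
= 6.757 m^2

6.757


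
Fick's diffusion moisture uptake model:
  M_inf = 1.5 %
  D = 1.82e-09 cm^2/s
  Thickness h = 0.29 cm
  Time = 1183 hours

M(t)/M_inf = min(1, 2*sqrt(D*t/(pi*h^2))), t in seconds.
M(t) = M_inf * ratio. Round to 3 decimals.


t_sec = 1183 * 3600 = 4258800
ratio = 2*sqrt(1.82e-09*4258800/(pi*0.29^2))
= min(1, 0.342560)
= 0.342560
M(t) = 1.5 * 0.342560 = 0.514 %

0.514


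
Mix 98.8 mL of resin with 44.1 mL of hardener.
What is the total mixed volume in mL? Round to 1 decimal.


Total = 98.8 + 44.1 = 142.9 mL

142.9


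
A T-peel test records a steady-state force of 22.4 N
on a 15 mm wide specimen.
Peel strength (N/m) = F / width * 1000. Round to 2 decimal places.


Peel strength = 22.4 / 15 * 1000
= 1493.33 N/m

1493.33


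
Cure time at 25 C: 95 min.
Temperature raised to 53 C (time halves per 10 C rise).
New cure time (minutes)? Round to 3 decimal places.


Acceleration factor = 2^(28/10) = 6.9644
New time = 95 / 6.9644 = 13.641 min

13.641


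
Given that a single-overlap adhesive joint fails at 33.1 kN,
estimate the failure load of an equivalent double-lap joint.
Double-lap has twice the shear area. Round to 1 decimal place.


Double-lap factor = 2
Expected load = 33.1 * 2 = 66.2 kN

66.2


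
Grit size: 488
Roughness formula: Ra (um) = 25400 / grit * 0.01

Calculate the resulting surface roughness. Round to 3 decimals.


Ra = 25400 / 488 * 0.01
= 0.520 um

0.520


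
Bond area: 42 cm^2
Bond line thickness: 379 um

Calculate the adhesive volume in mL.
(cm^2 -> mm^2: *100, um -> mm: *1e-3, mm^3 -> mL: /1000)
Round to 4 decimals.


V = 42*100 * 379*1e-3 / 1000
= 1.5918 mL

1.5918


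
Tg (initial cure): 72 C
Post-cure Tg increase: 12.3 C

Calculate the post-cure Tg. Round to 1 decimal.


Post-cure Tg = 72 + 12.3 = 84.3 C

84.3


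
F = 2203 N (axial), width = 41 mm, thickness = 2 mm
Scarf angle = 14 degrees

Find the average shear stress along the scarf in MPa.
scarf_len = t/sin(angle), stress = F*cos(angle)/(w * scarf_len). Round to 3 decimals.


scarf_len = 2/sin(14 deg) = 8.2671
cos(14 deg) = 0.970296
stress = 2203*0.970296/(41*8.2671) = 6.306 MPa

6.306


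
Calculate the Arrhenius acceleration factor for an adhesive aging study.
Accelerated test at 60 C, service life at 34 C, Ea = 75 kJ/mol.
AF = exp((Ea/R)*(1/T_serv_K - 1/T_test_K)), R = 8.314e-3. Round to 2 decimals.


T_test = 333.15 K, T_serv = 307.15 K
Ea/R = 75 / 0.008314 = 9020.93
AF = exp(9020.93 * (1/307.15 - 1/333.15))
= 9.90

9.90


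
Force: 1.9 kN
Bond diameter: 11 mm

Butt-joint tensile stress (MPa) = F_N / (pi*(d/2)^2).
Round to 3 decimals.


F_N = 1.9 * 1000 = 1900.0 N
A = pi*(5.5)^2 = 95.0332 mm^2
stress = 1900.0 / 95.0332 = 19.993 MPa

19.993


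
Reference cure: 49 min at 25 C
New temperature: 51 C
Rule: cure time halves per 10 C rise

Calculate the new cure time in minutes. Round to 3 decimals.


factor = 2^((51-25)/10) = 6.0629
t_new = 49 / 6.0629 = 8.082 min

8.082


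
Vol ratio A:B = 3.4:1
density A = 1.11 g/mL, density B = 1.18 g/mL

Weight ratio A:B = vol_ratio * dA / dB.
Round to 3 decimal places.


Weight ratio = 3.4 * 1.11 / 1.18
= 3.198

3.198


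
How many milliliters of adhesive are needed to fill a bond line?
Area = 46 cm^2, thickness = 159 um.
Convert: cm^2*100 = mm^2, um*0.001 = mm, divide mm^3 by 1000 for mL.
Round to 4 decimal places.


= (46 * 100) * (159 * 0.001) / 1000
= 0.7314 mL

0.7314


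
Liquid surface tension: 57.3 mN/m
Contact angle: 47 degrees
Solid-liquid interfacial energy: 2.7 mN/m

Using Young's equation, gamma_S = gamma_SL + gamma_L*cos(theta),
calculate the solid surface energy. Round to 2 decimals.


gamma_S = 2.7 + 57.3 * cos(47)
= 41.78 mN/m

41.78


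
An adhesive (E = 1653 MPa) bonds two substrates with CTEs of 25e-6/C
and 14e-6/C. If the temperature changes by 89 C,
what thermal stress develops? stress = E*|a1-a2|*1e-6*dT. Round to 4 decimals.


Stress = 1653 * |25 - 14| * 1e-6 * 89
= 1.6183 MPa

1.6183


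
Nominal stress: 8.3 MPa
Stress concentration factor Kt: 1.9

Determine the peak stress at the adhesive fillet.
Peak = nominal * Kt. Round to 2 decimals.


Peak stress = 8.3 * 1.9
= 15.77 MPa

15.77


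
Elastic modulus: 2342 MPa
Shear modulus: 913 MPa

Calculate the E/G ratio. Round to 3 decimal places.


E / G = 2342 / 913 = 2.565

2.565


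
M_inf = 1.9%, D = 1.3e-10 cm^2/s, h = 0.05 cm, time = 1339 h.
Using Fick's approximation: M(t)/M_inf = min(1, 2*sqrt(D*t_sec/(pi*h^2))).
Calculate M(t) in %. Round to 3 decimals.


t = 4820400 s
ratio = min(1, 2*sqrt(1.3e-10*4820400/(pi*0.0025)))
= 0.564935
M(t) = 1.9 * 0.564935 = 1.073%

1.073


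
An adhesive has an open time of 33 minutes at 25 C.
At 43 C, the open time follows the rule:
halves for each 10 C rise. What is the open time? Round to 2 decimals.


Factor = 2^((43-25)/10) = 3.4822
Open time = 33 / 3.4822 = 9.48 min

9.48


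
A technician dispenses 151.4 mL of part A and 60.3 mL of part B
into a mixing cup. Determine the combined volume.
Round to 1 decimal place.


Combined volume = 151.4 + 60.3
= 211.7 mL

211.7


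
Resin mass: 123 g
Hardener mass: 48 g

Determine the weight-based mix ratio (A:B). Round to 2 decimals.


Ratio = 123 / 48 = 2.56

2.56


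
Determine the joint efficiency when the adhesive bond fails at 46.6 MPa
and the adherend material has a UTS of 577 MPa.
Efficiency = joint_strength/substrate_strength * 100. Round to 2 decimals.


Joint efficiency = 46.6 / 577 * 100
= 8.08%

8.08


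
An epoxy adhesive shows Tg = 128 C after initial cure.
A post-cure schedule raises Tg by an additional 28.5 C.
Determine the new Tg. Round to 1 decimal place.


New Tg = 128 + 28.5
= 156.5 C

156.5


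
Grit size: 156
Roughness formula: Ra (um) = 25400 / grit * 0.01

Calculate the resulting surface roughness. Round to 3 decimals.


Ra = 25400 / 156 * 0.01
= 1.628 um

1.628


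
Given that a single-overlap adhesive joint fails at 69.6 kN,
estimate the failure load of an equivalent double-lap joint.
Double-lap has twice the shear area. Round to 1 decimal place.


Double-lap factor = 2
Expected load = 69.6 * 2 = 139.2 kN

139.2


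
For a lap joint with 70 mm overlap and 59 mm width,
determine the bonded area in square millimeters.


Area = 70 * 59 = 4130 mm^2

4130


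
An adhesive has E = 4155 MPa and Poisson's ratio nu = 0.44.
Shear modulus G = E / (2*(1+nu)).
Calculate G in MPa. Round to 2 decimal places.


G = 4155 / (2*(1+0.44))
= 4155 / 2.88
= 1442.71 MPa

1442.71


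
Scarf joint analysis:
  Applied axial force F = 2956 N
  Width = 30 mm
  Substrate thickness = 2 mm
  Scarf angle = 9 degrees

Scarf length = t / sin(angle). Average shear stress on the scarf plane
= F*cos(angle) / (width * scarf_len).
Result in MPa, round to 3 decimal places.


Scarf length = 2 / sin(9 deg) = 12.7849 mm
cos(9 deg) = 0.987688
Shear = 2956 * 0.987688 / (30 * 12.7849)
= 7.612 MPa

7.612


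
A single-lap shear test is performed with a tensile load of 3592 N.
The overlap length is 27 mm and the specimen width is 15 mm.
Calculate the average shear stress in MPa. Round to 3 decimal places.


Shear stress = F / (overlap * width)
= 3592 / (27 * 15)
= 3592 / 405
= 8.869 MPa

8.869


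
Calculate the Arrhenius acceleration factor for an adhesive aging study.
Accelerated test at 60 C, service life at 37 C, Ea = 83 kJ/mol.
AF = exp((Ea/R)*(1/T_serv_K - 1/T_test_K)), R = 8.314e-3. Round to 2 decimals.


T_test = 333.15 K, T_serv = 310.15 K
Ea/R = 83 / 0.008314 = 9983.16
AF = exp(9983.16 * (1/310.15 - 1/333.15))
= 9.23

9.23


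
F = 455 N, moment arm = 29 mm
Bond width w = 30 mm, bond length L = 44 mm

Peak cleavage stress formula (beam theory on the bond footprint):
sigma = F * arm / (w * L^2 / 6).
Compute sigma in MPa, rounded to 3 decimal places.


sigma = (455 * 29) / (30 * 1936 / 6)
= 13195 * 6 / 58080
= 79170 / 58080
= 1.363 MPa

1.363


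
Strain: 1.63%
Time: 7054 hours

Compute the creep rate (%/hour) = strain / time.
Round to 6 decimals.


Creep rate = 1.63 / 7054
= 0.000231 %/h

0.000231


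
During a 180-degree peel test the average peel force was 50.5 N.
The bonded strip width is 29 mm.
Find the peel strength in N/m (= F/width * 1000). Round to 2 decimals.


Peel strength = F/width * 1000
= 50.5 / 29 * 1000
= 1741.38 N/m

1741.38


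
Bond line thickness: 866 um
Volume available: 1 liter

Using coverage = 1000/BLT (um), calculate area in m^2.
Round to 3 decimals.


1 L = 1e6 mm^3, thickness = 866 um = 0.866 mm
Area = 1e6 / 0.866 mm^2 = (1e6 / 0.866) / 1e6 m^2 = 1000 / 866 m^2
= 1.155 m^2

1.155


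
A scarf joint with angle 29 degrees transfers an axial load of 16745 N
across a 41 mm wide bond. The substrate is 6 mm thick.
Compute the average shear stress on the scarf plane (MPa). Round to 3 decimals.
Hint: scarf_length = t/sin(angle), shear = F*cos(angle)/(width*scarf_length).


scarf_length = 6 / sin(29 deg) = 12.3760 mm
cos(29 deg) = 0.874620
shear stress = 16745 * 0.874620 / (41 * 12.3760)
= 28.863 MPa

28.863


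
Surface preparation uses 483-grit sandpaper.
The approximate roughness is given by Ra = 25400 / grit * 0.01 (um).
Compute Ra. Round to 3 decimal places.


Ra = 25400 / 483 * 0.01
= 254 / 483
= 0.526 um

0.526


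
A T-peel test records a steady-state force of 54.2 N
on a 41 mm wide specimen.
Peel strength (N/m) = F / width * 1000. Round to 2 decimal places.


Peel strength = 54.2 / 41 * 1000
= 1321.95 N/m

1321.95


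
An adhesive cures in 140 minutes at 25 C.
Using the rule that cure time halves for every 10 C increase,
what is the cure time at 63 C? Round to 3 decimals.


Factor = 2^((63 - 25) / 10) = 13.9288
Cure time = 140 / 13.9288
= 10.051 minutes

10.051


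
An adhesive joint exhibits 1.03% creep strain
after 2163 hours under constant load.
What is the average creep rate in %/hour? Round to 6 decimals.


Creep rate = strain / time
= 1.03 / 2163
= 0.000476 %/h

0.000476


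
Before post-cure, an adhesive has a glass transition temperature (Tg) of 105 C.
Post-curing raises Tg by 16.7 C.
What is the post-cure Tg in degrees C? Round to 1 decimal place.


Tg_post = Tg_base + delta_Tg
= 105 + 16.7
= 121.7 C

121.7


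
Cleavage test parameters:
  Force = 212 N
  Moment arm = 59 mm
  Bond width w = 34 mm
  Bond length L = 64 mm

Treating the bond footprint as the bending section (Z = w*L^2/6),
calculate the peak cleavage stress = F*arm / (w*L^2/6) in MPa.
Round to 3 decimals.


M = 212 * 59 = 12508 N*mm
Z = 34 * 64^2 / 6 = 139264 / 6 mm^3
sigma = M / Z = 6 * 12508 / 139264 = 75048 / 139264
= 0.539 MPa

0.539


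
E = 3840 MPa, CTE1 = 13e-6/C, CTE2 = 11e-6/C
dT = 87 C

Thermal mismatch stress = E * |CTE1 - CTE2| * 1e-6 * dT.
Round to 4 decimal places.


= 3840 * 2e-6 * 87
= 0.6682 MPa

0.6682


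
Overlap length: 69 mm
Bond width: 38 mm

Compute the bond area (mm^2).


Bond area = 69 * 38 = 2622 mm^2

2622


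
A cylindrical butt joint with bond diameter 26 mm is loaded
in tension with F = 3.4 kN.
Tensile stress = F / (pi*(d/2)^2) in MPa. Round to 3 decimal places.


Area = pi * (26/2)^2 = 530.9292 mm^2
Stress = 3.4*1000 / 530.9292
= 6.404 MPa

6.404


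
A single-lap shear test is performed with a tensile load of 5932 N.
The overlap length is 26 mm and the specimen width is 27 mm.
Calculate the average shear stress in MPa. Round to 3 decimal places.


Shear stress = F / (overlap * width)
= 5932 / (26 * 27)
= 5932 / 702
= 8.450 MPa

8.450


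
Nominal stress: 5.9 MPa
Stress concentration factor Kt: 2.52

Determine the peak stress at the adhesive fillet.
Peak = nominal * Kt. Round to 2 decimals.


Peak stress = 5.9 * 2.52
= 14.87 MPa

14.87


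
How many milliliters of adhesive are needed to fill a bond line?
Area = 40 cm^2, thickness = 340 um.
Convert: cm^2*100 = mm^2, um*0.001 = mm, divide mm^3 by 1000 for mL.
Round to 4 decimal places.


= (40 * 100) * (340 * 0.001) / 1000
= 1.3600 mL

1.3600


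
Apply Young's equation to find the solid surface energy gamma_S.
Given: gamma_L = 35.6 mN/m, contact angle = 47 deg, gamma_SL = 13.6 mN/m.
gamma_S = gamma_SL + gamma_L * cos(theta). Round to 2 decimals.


theta_rad = 47 * pi/180 = 0.820305
gamma_S = 13.6 + 35.6 * cos(0.820305)
= 37.88 mN/m

37.88


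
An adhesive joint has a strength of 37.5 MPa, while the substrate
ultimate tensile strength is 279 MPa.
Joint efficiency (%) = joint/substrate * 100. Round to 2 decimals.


Efficiency = 37.5 / 279 * 100
= 13.44%

13.44


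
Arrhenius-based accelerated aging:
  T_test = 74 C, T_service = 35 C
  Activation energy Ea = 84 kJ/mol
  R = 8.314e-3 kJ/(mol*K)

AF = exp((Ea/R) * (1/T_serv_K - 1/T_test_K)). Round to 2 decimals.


T_test_K = 347.15, T_serv_K = 308.15
AF = exp((84/8.314e-3) * (1/308.15 - 1/347.15))
= 39.78

39.78


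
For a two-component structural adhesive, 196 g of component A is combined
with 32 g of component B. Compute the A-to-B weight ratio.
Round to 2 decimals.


Weight ratio A:B = 196 / 32
= 6.13

6.13


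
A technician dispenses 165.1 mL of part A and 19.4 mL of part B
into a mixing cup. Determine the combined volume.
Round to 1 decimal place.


Combined volume = 165.1 + 19.4
= 184.5 mL

184.5


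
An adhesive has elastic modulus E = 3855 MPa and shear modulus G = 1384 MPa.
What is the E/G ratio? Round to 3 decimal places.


E/G = 3855 / 1384 = 2.785

2.785


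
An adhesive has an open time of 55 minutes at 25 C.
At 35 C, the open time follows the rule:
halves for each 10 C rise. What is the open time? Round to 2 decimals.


Factor = 2^((35-25)/10) = 2.0000
Open time = 55 / 2.0000 = 27.50 min

27.50


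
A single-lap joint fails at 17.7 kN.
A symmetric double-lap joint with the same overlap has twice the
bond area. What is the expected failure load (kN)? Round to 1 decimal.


Double-lap load = 2 * 17.7 = 35.4 kN

35.4


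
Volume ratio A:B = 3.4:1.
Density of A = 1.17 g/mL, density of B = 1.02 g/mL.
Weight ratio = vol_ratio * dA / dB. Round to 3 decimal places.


Wt ratio = 3.4 * 1.17 / 1.02
= 3.900

3.900


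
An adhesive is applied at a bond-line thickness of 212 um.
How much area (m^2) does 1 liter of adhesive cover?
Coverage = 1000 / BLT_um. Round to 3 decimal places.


Coverage = 1000 / 212 = 4.717 m^2

4.717


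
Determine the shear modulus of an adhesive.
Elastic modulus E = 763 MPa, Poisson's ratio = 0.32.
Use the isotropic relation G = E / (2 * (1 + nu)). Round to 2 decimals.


G = 763 / (2*(1+0.32)) = 763 / 2.64
= 289.02 MPa

289.02


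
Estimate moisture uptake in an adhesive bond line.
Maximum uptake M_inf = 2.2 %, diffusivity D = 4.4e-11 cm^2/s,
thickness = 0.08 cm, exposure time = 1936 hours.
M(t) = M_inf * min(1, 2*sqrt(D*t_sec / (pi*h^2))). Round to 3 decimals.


Convert time: 1936 h = 6969600 s
ratio = min(1, 2*sqrt(4.4e-11*6969600/(pi*0.08^2)))
= 0.246999
M(t) = 2.2 * 0.246999 = 0.543%

0.543


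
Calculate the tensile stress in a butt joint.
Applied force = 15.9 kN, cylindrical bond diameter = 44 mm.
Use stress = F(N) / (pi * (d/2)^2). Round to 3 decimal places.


A = pi * 22.0^2 = 1520.5308 mm^2
sigma = 15900.0 / 1520.5308 = 10.457 MPa

10.457


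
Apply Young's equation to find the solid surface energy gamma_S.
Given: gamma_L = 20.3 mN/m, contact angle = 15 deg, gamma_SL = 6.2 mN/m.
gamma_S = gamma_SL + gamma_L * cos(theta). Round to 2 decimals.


theta_rad = 15 * pi/180 = 0.261799
gamma_S = 6.2 + 20.3 * cos(0.261799)
= 25.81 mN/m

25.81


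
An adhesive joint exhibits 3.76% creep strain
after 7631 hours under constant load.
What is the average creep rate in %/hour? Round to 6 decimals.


Creep rate = strain / time
= 3.76 / 7631
= 0.000493 %/h

0.000493


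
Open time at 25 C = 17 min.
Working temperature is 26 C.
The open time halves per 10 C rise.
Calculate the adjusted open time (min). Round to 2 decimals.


factor = 2^((26 - 25) / 10) = 1.0718
ot = 17 / 1.0718 = 15.86 min

15.86


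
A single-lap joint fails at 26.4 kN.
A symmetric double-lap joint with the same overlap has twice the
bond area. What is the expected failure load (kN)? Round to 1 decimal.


Double-lap load = 2 * 26.4 = 52.8 kN

52.8


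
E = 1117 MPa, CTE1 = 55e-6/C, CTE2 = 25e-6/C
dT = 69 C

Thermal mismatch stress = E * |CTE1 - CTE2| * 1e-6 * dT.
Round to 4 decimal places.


= 1117 * 30e-6 * 69
= 2.3122 MPa

2.3122


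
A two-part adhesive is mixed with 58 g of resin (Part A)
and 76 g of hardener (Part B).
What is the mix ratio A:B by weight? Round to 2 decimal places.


Mix ratio = mass_A / mass_B
= 58 / 76
= 0.76

0.76


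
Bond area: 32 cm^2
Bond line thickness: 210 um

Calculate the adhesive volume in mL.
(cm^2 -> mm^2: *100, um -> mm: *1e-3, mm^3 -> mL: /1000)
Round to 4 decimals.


V = 32*100 * 210*1e-3 / 1000
= 0.6720 mL

0.6720


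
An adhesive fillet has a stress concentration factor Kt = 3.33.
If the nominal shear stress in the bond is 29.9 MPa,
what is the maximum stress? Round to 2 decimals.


Max stress = 29.9 * 3.33 = 99.57 MPa

99.57


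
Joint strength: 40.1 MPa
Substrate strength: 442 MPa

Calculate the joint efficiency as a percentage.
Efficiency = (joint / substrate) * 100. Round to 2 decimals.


Efficiency = (40.1 / 442) * 100 = 9.07%

9.07


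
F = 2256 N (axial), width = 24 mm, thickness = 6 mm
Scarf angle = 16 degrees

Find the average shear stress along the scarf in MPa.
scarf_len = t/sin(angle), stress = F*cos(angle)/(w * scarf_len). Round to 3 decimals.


scarf_len = 6/sin(16 deg) = 21.7677
cos(16 deg) = 0.961262
stress = 2256*0.961262/(24*21.7677) = 4.151 MPa

4.151


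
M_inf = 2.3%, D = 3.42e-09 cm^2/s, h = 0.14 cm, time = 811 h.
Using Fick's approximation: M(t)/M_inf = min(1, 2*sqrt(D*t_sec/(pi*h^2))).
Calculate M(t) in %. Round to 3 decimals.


t = 2919600 s
ratio = min(1, 2*sqrt(3.42e-09*2919600/(pi*0.0196)))
= 0.805382
M(t) = 2.3 * 0.805382 = 1.852%

1.852


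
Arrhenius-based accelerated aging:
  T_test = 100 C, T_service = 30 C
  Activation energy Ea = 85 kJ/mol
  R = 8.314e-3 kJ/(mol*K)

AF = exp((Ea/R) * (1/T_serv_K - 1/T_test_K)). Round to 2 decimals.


T_test_K = 373.15, T_serv_K = 303.15
AF = exp((85/8.314e-3) * (1/303.15 - 1/373.15))
= 559.22

559.22


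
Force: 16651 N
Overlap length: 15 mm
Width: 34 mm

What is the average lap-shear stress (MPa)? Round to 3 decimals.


Average shear stress = F / (overlap * width)
= 16651 / (15 * 34)
= 32.649 MPa

32.649


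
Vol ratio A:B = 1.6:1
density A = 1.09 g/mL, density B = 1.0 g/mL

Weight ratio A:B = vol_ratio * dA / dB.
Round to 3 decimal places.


Weight ratio = 1.6 * 1.09 / 1.0
= 1.744

1.744


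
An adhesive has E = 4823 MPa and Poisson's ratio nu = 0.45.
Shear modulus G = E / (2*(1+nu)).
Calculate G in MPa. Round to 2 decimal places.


G = 4823 / (2*(1+0.45))
= 4823 / 2.90
= 1663.10 MPa

1663.10


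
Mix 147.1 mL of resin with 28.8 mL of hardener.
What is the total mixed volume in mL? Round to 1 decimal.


Total = 147.1 + 28.8 = 175.9 mL

175.9


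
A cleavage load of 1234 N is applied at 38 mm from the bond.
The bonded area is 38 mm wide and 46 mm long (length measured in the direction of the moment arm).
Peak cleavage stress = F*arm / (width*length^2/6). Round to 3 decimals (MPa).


Moment = 1234 * 38 = 46892 N*mm
Section modulus = 38 * 2116 / 6 = 80408 / 6 mm^3
Stress = 46892 / (80408 / 6) = 281352 / 80408
= 3.499 MPa

3.499


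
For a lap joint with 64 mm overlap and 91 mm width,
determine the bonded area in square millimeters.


Area = 64 * 91 = 5824 mm^2

5824


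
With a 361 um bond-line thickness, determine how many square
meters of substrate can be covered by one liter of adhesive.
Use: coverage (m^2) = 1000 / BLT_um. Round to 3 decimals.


Coverage = 1000 / 361 = 2.770 m^2

2.770


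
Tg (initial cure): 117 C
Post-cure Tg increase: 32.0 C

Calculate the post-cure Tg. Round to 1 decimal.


Post-cure Tg = 117 + 32.0 = 149.0 C

149.0


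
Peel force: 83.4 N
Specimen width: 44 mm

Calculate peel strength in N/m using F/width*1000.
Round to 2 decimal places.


Peel strength = 83.4 / 44 * 1000 = 1895.45 N/m

1895.45


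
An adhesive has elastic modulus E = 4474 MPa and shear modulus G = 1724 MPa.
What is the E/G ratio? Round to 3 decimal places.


E/G = 4474 / 1724 = 2.595

2.595


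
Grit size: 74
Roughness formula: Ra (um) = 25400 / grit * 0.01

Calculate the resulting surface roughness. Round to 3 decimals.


Ra = 25400 / 74 * 0.01
= 3.432 um

3.432


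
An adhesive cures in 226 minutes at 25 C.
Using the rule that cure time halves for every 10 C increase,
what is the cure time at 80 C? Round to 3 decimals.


Factor = 2^((80 - 25) / 10) = 45.2548
Cure time = 226 / 45.2548
= 4.994 minutes

4.994


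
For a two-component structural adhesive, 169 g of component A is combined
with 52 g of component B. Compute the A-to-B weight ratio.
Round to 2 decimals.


Weight ratio A:B = 169 / 52
= 3.25

3.25


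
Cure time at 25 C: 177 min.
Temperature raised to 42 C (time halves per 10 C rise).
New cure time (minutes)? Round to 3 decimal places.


Acceleration factor = 2^(17/10) = 3.2490
New time = 177 / 3.2490 = 54.478 min

54.478


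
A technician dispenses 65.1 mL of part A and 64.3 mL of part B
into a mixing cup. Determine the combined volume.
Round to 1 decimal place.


Combined volume = 65.1 + 64.3
= 129.4 mL

129.4


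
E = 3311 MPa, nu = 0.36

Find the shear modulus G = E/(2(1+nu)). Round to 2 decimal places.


G = 3311 / (2 * 1.36)
= 1217.28 MPa

1217.28


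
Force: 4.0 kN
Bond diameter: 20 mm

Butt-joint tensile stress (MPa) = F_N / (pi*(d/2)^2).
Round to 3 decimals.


F_N = 4.0 * 1000 = 4000.0 N
A = pi*(10.0)^2 = 314.1593 mm^2
stress = 4000.0 / 314.1593 = 12.732 MPa

12.732


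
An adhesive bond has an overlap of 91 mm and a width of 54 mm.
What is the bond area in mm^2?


Bond area = overlap * width
= 91 * 54
= 4914 mm^2

4914


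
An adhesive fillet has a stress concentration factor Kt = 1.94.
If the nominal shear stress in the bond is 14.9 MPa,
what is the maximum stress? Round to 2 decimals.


Max stress = 14.9 * 1.94 = 28.91 MPa

28.91


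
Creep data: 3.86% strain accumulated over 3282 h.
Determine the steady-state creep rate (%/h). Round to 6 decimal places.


Rate = 3.86 / 3282 = 0.001176 %/h

0.001176


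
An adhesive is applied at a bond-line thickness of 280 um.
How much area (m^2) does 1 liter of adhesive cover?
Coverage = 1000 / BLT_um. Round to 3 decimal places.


Coverage = 1000 / 280 = 3.571 m^2

3.571


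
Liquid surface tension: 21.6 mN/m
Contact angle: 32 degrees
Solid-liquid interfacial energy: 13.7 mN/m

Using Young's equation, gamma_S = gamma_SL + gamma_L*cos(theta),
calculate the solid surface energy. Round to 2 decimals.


gamma_S = 13.7 + 21.6 * cos(32)
= 32.02 mN/m

32.02


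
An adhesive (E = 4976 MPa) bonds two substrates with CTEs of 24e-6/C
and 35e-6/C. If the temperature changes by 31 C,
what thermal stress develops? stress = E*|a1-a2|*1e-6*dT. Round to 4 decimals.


Stress = 4976 * |24 - 35| * 1e-6 * 31
= 1.6968 MPa

1.6968


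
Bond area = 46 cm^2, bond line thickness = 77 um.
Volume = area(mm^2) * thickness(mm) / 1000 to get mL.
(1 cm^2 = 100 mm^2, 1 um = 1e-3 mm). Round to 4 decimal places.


area_mm2 = 46 * 100 = 4600
blt_mm = 77 * 1e-3 = 0.077
vol_mm3 = 4600 * 0.077 = 354.2
vol_mL = 354.2 / 1000 = 0.3542 mL

0.3542


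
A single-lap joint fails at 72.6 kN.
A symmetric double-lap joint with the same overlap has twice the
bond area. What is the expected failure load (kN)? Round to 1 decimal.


Double-lap load = 2 * 72.6 = 145.2 kN

145.2


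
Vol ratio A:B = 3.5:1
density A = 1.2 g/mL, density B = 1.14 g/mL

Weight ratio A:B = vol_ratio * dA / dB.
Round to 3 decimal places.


Weight ratio = 3.5 * 1.2 / 1.14
= 3.684

3.684


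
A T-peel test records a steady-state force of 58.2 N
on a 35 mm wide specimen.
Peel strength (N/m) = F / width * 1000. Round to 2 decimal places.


Peel strength = 58.2 / 35 * 1000
= 1662.86 N/m

1662.86


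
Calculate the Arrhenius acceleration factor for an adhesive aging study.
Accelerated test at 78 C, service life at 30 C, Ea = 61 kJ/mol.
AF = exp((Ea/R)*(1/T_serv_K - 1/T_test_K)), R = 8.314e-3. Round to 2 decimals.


T_test = 351.15 K, T_serv = 303.15 K
Ea/R = 61 / 0.008314 = 7337.02
AF = exp(7337.02 * (1/303.15 - 1/351.15))
= 27.34

27.34


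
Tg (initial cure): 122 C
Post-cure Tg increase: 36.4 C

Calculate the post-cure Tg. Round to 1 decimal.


Post-cure Tg = 122 + 36.4 = 158.4 C

158.4


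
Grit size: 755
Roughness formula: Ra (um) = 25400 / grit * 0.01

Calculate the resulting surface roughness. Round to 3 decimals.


Ra = 25400 / 755 * 0.01
= 0.336 um

0.336


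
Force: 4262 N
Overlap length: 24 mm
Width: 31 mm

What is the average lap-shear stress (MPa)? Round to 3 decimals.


Average shear stress = F / (overlap * width)
= 4262 / (24 * 31)
= 5.728 MPa

5.728


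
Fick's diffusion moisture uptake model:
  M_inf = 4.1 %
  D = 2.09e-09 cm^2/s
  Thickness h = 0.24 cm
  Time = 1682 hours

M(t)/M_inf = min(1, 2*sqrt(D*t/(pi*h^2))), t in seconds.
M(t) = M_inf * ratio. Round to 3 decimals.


t_sec = 1682 * 3600 = 6055200
ratio = 2*sqrt(2.09e-09*6055200/(pi*0.24^2))
= min(1, 0.528909)
= 0.528909
M(t) = 4.1 * 0.528909 = 2.169 %

2.169


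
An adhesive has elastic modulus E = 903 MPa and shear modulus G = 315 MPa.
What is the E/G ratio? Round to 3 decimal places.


E/G = 903 / 315 = 2.867

2.867


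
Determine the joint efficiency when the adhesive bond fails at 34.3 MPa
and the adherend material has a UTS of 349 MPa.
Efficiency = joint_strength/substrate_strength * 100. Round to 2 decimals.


Joint efficiency = 34.3 / 349 * 100
= 9.83%

9.83


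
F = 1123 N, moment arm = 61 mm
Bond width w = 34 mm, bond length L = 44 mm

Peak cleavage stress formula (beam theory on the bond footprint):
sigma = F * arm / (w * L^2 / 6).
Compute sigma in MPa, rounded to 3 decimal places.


sigma = (1123 * 61) / (34 * 1936 / 6)
= 68503 * 6 / 65824
= 411018 / 65824
= 6.244 MPa

6.244


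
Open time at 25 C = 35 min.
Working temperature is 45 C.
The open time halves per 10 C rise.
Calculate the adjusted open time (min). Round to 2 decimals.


factor = 2^((45 - 25) / 10) = 4.0000
ot = 35 / 4.0000 = 8.75 min

8.75


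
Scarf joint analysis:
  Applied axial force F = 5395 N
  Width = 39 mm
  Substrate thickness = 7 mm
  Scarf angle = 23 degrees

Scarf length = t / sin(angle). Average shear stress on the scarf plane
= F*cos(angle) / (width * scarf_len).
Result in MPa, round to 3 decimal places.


Scarf length = 7 / sin(23 deg) = 17.9151 mm
cos(23 deg) = 0.920505
Shear = 5395 * 0.920505 / (39 * 17.9151)
= 7.108 MPa

7.108


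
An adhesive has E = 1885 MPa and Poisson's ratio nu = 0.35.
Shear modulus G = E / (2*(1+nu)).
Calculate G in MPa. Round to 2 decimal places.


G = 1885 / (2*(1+0.35))
= 1885 / 2.70
= 698.15 MPa

698.15


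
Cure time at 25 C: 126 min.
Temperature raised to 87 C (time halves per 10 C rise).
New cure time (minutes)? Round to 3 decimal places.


Acceleration factor = 2^(62/10) = 73.5167
New time = 126 / 73.5167 = 1.714 min

1.714


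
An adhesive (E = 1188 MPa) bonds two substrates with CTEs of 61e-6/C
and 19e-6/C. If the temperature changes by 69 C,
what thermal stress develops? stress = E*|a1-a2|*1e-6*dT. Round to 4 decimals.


Stress = 1188 * |61 - 19| * 1e-6 * 69
= 3.4428 MPa

3.4428


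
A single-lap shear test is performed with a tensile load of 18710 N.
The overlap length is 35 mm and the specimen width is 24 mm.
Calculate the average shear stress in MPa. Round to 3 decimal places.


Shear stress = F / (overlap * width)
= 18710 / (35 * 24)
= 18710 / 840
= 22.274 MPa

22.274


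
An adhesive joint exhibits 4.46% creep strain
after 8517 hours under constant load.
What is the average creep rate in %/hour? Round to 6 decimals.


Creep rate = strain / time
= 4.46 / 8517
= 0.000524 %/h

0.000524


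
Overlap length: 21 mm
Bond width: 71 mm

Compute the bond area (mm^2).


Bond area = 21 * 71 = 1491 mm^2

1491


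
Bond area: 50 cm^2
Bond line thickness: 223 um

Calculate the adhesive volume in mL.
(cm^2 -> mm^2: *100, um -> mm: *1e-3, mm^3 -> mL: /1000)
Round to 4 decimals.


V = 50*100 * 223*1e-3 / 1000
= 1.1150 mL

1.1150


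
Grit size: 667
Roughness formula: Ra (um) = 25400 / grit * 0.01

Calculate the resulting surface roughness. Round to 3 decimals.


Ra = 25400 / 667 * 0.01
= 0.381 um

0.381


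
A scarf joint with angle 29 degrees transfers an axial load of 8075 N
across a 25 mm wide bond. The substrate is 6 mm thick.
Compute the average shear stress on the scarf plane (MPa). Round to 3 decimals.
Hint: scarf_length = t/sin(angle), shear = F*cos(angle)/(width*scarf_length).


scarf_length = 6 / sin(29 deg) = 12.3760 mm
cos(29 deg) = 0.874620
shear stress = 8075 * 0.874620 / (25 * 12.3760)
= 22.827 MPa

22.827


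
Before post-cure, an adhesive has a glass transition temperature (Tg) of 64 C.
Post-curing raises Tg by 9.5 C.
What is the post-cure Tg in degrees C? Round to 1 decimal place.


Tg_post = Tg_base + delta_Tg
= 64 + 9.5
= 73.5 C

73.5


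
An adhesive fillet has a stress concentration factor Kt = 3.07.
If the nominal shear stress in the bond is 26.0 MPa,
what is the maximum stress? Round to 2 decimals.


Max stress = 26.0 * 3.07 = 79.82 MPa

79.82


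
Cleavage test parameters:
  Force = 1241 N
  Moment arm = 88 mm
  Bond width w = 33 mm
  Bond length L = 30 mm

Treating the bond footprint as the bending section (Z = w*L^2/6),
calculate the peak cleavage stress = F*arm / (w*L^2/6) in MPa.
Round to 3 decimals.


M = 1241 * 88 = 109208 N*mm
Z = 33 * 30^2 / 6 = 29700 / 6 mm^3
sigma = M / Z = 6 * 109208 / 29700 = 655248 / 29700
= 22.062 MPa

22.062


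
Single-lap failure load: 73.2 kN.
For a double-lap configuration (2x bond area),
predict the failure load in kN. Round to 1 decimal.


Failure load = 73.2 * 2 = 146.4 kN

146.4


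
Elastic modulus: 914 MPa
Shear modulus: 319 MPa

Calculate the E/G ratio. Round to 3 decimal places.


E / G = 914 / 319 = 2.865

2.865


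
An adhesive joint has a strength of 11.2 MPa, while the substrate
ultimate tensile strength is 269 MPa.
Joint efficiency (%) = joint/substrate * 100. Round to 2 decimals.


Efficiency = 11.2 / 269 * 100
= 4.16%

4.16


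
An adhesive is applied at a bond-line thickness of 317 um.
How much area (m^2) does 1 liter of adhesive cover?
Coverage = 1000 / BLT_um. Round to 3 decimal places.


Coverage = 1000 / 317 = 3.155 m^2

3.155


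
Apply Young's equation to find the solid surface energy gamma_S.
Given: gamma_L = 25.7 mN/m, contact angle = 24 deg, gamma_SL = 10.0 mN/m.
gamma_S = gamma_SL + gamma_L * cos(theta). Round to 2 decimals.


theta_rad = 24 * pi/180 = 0.418879
gamma_S = 10.0 + 25.7 * cos(0.418879)
= 33.48 mN/m

33.48


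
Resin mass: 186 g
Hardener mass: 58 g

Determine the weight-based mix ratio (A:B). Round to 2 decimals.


Ratio = 186 / 58 = 3.21

3.21


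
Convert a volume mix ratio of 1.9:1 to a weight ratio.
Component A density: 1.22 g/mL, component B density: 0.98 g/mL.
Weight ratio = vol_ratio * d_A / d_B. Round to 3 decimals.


= 1.9 * 1.22 / 0.98 = 2.365

2.365


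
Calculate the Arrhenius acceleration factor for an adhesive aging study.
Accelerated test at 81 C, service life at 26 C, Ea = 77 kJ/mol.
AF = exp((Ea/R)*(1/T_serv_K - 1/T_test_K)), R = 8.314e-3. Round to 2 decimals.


T_test = 354.15 K, T_serv = 299.15 K
Ea/R = 77 / 0.008314 = 9261.49
AF = exp(9261.49 * (1/299.15 - 1/354.15))
= 122.49

122.49


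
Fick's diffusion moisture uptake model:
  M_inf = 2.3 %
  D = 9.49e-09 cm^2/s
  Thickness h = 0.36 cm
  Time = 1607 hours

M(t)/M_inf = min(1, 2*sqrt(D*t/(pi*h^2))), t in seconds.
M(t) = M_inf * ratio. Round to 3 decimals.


t_sec = 1607 * 3600 = 5785200
ratio = 2*sqrt(9.49e-09*5785200/(pi*0.36^2))
= min(1, 0.734421)
= 0.734421
M(t) = 2.3 * 0.734421 = 1.689 %

1.689


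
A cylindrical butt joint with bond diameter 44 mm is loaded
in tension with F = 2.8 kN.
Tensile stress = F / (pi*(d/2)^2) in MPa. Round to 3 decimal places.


Area = pi * (44/2)^2 = 1520.5308 mm^2
Stress = 2.8*1000 / 1520.5308
= 1.841 MPa

1.841


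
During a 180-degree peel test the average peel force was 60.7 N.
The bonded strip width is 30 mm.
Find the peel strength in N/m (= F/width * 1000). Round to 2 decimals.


Peel strength = F/width * 1000
= 60.7 / 30 * 1000
= 2023.33 N/m

2023.33


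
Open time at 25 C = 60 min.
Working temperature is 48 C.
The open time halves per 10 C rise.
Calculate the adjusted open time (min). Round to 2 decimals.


factor = 2^((48 - 25) / 10) = 4.9246
ot = 60 / 4.9246 = 12.18 min

12.18


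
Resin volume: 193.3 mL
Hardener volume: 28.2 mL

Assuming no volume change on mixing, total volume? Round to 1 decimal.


V_total = 193.3 + 28.2 = 221.5 mL

221.5


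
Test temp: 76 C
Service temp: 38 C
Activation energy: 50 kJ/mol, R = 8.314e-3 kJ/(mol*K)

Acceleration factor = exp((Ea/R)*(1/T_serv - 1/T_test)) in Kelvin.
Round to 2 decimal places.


AF = exp((50/0.008314)*(1/311.15 - 1/349.15))
= 8.20

8.20


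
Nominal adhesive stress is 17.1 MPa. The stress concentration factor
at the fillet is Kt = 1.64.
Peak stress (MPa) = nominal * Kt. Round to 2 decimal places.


Peak = 17.1 * 1.64 = 28.04 MPa

28.04


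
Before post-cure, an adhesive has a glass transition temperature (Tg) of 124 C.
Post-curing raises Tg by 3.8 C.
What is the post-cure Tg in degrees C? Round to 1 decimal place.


Tg_post = Tg_base + delta_Tg
= 124 + 3.8
= 127.8 C

127.8


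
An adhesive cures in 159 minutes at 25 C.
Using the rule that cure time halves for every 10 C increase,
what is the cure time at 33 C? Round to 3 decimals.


Factor = 2^((33 - 25) / 10) = 1.7411
Cure time = 159 / 1.7411
= 91.322 minutes

91.322
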